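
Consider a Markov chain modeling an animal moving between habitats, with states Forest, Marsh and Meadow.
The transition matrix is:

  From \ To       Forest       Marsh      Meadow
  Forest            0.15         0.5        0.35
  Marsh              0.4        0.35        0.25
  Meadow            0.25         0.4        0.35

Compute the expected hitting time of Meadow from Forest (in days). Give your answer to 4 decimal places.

3.2624

Let t(s) be the expected number of days to first reach Meadow from state s, with t(Meadow) = 0. Conditioning on the first day:
t(Forest) = 1 + 0.15·t(Forest) + 0.5·t(Marsh)
t(Marsh) = 1 + 0.4·t(Forest) + 0.35·t(Marsh)
Solving: t(Forest) = 3.2624, t(Marsh) = 3.5461.
Expected days from Forest to Meadow: 3.2624.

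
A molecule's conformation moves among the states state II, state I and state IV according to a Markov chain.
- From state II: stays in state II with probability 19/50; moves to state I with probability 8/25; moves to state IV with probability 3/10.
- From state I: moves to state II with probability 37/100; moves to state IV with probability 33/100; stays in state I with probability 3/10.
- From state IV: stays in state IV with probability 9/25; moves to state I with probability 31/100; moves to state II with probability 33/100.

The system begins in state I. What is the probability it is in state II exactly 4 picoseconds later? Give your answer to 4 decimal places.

0.3604

Propagate the distribution vector 4 picoseconds from state I.
After 0 picoseconds: (0.0000, 1.0000, 0.0000)
After 1 picosecond: (0.3700, 0.3000, 0.3300)
After 2 picoseconds: (0.3605, 0.3107, 0.3288)
After 3 picoseconds: (0.3605, 0.3105, 0.3290)
After 4 picoseconds: (0.3604, 0.3105, 0.3291)
P(in state II after 4 picoseconds) = 0.3604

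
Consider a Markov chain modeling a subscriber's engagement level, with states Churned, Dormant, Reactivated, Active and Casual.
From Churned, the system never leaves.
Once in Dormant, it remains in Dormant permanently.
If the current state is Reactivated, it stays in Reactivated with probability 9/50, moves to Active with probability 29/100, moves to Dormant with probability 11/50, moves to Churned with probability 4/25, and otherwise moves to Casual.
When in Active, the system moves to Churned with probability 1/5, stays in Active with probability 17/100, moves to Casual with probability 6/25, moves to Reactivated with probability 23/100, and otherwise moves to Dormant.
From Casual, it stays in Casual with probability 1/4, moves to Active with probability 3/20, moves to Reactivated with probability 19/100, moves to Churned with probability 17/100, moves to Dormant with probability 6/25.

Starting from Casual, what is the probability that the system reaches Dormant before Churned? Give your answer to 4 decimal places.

Let h(s) be the probability of absorption at Dormant starting from transient state s. Then h(Dormant) = 1 and h(Churned) = 0. By first-step analysis:
h(Reactivated) = 0.16·0 + 0.22·1 + 0.18·h(Reactivated) + 0.29·h(Active) + 0.15·h(Casual)
h(Active) = 0.2·0 + 0.16·1 + 0.23·h(Reactivated) + 0.17·h(Active) + 0.24·h(Casual)
h(Casual) = 0.17·0 + 0.24·1 + 0.19·h(Reactivated) + 0.15·h(Active) + 0.25·h(Casual)
Solving: h(Reactivated) = 0.5504, h(Active) = 0.5075, h(Casual) = 0.5609.
Starting from Casual, the probability is 0.5609.

0.5609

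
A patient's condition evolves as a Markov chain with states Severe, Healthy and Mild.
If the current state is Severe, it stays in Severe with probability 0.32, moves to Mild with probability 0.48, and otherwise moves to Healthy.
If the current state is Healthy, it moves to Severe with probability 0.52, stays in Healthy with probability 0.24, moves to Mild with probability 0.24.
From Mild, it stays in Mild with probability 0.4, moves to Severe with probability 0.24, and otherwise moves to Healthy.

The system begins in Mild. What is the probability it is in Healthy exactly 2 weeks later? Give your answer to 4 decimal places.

0.2784

Sum over the intermediate state after 1 week:
P = P(Mild→Severe)·P(Severe→Healthy) + P(Mild→Healthy)·P(Healthy→Healthy) + P(Mild→Mild)·P(Mild→Healthy)
  = 0.24×0.2 + 0.36×0.24 + 0.4×0.36
  = 0.0480 + 0.0864 + 0.1440 = 0.2784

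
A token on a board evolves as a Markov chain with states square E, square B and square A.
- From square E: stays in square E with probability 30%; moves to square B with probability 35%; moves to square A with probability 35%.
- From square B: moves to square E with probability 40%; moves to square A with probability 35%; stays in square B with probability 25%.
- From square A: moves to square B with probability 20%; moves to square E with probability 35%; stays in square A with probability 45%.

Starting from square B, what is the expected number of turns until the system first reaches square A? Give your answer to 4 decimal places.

2.8571

Let t(s) be the expected number of turns to first reach square A from state s, with t(square A) = 0. Conditioning on the first turn:
t(square E) = 1 + 0.3·t(square E) + 0.35·t(square B)
t(square B) = 1 + 0.4·t(square E) + 0.25·t(square B)
Solving: t(square E) = 2.8571, t(square B) = 2.8571.
Expected turns from square B to square A: 2.8571.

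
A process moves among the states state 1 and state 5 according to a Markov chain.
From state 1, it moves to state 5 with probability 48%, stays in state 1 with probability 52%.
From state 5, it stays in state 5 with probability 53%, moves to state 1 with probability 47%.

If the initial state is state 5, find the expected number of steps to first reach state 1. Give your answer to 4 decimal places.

Let t(s) be the expected number of steps to first reach state 1 from state s, with t(state 1) = 0. Conditioning on the first step:
t(state 5) = 1 + 0.53·t(state 5)
Solving: t(state 5) = 2.1277.
Expected steps from state 5 to state 1: 2.1277.

2.1277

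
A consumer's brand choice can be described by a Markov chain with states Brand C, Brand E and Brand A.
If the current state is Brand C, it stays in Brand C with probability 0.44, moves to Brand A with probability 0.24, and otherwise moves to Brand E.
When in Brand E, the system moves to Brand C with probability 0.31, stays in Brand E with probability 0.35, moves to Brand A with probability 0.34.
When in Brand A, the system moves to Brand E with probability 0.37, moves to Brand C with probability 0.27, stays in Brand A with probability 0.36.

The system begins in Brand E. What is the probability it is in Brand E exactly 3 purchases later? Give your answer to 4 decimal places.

Propagate the distribution vector 3 purchases from Brand E.
After 0 purchases: (0.0000, 1.0000, 0.0000)
After 1 purchase: (0.3100, 0.3500, 0.3400)
After 2 purchases: (0.3367, 0.3475, 0.3158)
After 3 purchases: (0.3411, 0.3462, 0.3126)
P(in Brand E after 3 purchases) = 0.3462

0.3462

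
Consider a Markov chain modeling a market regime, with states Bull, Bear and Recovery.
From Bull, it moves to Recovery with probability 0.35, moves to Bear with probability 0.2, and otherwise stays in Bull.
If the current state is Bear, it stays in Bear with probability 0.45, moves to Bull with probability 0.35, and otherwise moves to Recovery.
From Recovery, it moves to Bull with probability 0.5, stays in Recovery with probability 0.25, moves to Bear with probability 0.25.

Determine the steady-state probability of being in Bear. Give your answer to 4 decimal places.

Let the stationary distribution be π with π = πP and π_1 + π_2 + π_3 = 1.
π_1 = 0.45·π_1 + 0.35·π_2 + 0.5·π_3
π_2 = 0.2·π_1 + 0.45·π_2 + 0.25·π_3
Solving with the normalization constraint gives π = (0.4354, 0.2853, 0.2793).
So the stationary probability of Bear is 0.2853.

0.2853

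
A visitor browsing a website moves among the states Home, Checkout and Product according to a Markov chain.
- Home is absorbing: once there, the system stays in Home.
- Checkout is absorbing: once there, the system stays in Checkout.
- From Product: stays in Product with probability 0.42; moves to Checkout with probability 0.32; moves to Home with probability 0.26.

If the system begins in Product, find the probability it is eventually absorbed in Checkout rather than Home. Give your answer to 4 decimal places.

Let h(s) be the probability of absorption at Checkout starting from transient state s. Then h(Checkout) = 1 and h(Home) = 0. By first-step analysis:
h(Product) = 0.26·0 + 0.32·1 + 0.42·h(Product)
Solving: h(Product) = 0.5517.
Starting from Product, the probability is 0.5517.

0.5517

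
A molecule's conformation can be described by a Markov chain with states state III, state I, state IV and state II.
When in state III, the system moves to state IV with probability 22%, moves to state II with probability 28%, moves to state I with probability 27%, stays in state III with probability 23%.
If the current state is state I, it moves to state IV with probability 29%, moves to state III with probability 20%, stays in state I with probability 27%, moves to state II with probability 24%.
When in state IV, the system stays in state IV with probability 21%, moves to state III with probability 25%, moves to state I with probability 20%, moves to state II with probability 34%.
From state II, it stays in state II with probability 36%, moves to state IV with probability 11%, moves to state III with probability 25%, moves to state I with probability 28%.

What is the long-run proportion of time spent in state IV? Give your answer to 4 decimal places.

Let the stationary distribution be π with π = πP and π_1 + π_2 + π_3 + π_4 = 1.
π_1 = 0.23·π_1 + 0.2·π_2 + 0.25·π_3 + 0.25·π_4
π_2 = 0.27·π_1 + 0.27·π_2 + 0.2·π_3 + 0.28·π_4
π_3 = 0.22·π_1 + 0.29·π_2 + 0.21·π_3 + 0.11·π_4
Solving with the normalization constraint gives π = (0.2324, 0.2589, 0.2024, 0.3063).
So the stationary probability of state IV is 0.2024.

0.2024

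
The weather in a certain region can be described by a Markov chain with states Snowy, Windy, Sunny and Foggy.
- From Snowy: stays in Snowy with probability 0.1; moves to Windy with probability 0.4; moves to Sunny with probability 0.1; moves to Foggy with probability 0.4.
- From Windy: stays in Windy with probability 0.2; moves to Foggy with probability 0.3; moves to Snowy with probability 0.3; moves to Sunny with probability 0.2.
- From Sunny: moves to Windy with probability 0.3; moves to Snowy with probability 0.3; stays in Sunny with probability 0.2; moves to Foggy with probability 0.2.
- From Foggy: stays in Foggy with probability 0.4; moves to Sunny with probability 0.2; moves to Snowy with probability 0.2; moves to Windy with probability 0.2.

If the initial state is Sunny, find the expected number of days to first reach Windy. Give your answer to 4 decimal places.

Let t(s) be the expected number of days to first reach Windy from state s, with t(Windy) = 0. Conditioning on the first day:
t(Snowy) = 1 + 0.1·t(Snowy) + 0.1·t(Sunny) + 0.4·t(Foggy)
t(Sunny) = 1 + 0.3·t(Snowy) + 0.2·t(Sunny) + 0.2·t(Foggy)
t(Foggy) = 1 + 0.2·t(Snowy) + 0.2·t(Sunny) + 0.4·t(Foggy)
Solving: t(Snowy) = 3.2168, t(Sunny) = 3.4266, t(Foggy) = 3.8811.
Expected days from Sunny to Windy: 3.4266.

3.4266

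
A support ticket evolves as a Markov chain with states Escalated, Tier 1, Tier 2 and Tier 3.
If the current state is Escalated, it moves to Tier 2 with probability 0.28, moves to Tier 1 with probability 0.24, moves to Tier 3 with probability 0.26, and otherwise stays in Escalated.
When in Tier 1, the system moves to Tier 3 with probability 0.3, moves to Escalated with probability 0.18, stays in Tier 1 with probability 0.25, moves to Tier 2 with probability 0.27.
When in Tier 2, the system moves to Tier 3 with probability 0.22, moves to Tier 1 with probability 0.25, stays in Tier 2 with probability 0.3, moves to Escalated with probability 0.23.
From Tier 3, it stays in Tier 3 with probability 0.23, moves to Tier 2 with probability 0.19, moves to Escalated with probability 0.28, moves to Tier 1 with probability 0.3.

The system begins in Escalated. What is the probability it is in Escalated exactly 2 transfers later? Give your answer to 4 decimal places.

0.2288

Propagate the distribution vector 2 transfers from Escalated.
After 0 transfers: (1.0000, 0.0000, 0.0000, 0.0000)
After 1 transfer: (0.2200, 0.2400, 0.2800, 0.2600)
After 2 transfers: (0.2288, 0.2608, 0.2598, 0.2506)
P(in Escalated after 2 transfers) = 0.2288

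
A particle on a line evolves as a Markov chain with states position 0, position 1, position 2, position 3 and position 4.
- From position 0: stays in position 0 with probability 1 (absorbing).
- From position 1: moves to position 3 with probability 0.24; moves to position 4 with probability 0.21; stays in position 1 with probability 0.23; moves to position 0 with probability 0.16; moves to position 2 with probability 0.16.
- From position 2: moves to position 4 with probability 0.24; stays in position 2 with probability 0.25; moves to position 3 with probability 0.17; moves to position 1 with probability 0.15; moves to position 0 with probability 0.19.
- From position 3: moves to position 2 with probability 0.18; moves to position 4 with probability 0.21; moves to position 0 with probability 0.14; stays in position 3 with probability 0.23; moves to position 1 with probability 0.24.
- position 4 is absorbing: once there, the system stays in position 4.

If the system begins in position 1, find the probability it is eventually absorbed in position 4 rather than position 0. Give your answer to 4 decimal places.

0.5724

Let h(s) be the probability of absorption at position 4 starting from transient state s. Then h(position 4) = 1 and h(position 0) = 0. By first-step analysis:
h(position 1) = 0.16·0 + 0.23·h(position 1) + 0.16·h(position 2) + 0.24·h(position 3) + 0.21·1
h(position 2) = 0.19·0 + 0.15·h(position 1) + 0.25·h(position 2) + 0.17·h(position 3) + 0.24·1
h(position 3) = 0.14·0 + 0.24·h(position 1) + 0.18·h(position 2) + 0.23·h(position 3) + 0.21·1
Solving: h(position 1) = 0.5724, h(position 2) = 0.5668, h(position 3) = 0.5836.
Starting from position 1, the probability is 0.5724.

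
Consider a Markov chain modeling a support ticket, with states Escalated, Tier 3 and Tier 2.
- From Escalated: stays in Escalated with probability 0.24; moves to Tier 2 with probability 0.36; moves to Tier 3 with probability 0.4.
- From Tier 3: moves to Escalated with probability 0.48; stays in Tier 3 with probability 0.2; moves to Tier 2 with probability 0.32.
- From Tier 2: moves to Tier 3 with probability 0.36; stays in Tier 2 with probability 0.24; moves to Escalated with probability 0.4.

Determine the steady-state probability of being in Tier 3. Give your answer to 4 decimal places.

0.3230

Let the stationary distribution be π with π = πP and π_1 + π_2 + π_3 = 1.
π_1 = 0.24·π_1 + 0.48·π_2 + 0.4·π_3
π_2 = 0.4·π_1 + 0.2·π_2 + 0.36·π_3
Solving with the normalization constraint gives π = (0.3671, 0.3230, 0.3099).
So the stationary probability of Tier 3 is 0.3230.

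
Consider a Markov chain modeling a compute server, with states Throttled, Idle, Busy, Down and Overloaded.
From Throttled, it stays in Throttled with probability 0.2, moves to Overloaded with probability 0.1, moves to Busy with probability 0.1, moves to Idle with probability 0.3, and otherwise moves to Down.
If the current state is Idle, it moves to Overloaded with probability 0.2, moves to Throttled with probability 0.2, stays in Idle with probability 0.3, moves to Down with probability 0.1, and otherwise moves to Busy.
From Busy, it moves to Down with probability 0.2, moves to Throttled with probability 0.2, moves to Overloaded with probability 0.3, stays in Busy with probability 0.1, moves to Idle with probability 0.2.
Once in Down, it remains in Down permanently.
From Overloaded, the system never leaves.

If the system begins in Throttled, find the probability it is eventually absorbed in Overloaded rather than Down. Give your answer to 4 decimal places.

Let h(s) be the probability of absorption at Overloaded starting from transient state s. Then h(Overloaded) = 1 and h(Down) = 0. By first-step analysis:
h(Throttled) = 0.2·h(Throttled) + 0.3·h(Idle) + 0.1·h(Busy) + 0.3·0 + 0.1·1
h(Idle) = 0.2·h(Throttled) + 0.3·h(Idle) + 0.2·h(Busy) + 0.1·0 + 0.2·1
h(Busy) = 0.2·h(Throttled) + 0.2·h(Idle) + 0.1·h(Busy) + 0.2·0 + 0.3·1
Solving: h(Throttled) = 0.4021, h(Idle) = 0.5567, h(Busy) = 0.5464.
Starting from Throttled, the probability is 0.4021.

0.4021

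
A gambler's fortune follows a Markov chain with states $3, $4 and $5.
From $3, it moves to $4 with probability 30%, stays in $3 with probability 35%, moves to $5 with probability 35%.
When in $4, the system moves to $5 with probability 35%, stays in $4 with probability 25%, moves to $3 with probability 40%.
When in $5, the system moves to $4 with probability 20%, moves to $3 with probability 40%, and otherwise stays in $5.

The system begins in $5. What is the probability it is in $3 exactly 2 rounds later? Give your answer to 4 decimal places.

0.3800

Sum over the intermediate state after 1 round:
P = P($5→$3)·P($3→$3) + P($5→$4)·P($4→$3) + P($5→$5)·P($5→$3)
  = 0.4×0.35 + 0.2×0.4 + 0.4×0.4
  = 0.1400 + 0.0800 + 0.1600 = 0.3800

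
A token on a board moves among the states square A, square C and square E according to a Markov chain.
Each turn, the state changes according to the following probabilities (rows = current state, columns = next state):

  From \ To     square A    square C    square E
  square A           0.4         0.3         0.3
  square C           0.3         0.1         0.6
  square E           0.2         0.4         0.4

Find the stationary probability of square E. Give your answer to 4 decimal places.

0.4286

Let the stationary distribution be π with π = πP and π_1 + π_2 + π_3 = 1.
π_1 = 0.4·π_1 + 0.3·π_2 + 0.2·π_3
π_2 = 0.3·π_1 + 0.1·π_2 + 0.4·π_3
Solving with the normalization constraint gives π = (0.2857, 0.2857, 0.4286).
So the stationary probability of square E is 0.4286.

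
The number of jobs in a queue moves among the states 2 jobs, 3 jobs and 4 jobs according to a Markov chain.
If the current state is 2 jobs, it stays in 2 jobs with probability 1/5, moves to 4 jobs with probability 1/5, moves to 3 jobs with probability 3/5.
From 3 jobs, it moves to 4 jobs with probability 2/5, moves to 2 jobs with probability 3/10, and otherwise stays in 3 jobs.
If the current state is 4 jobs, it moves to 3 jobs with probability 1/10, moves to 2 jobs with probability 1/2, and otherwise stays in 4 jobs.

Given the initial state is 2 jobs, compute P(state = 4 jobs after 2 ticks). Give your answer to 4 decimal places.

Sum over the intermediate state after 1 tick:
P = P(2 jobs→2 jobs)·P(2 jobs→4 jobs) + P(2 jobs→3 jobs)·P(3 jobs→4 jobs) + P(2 jobs→4 jobs)·P(4 jobs→4 jobs)
  = 0.2×0.2 + 0.6×0.4 + 0.2×0.4
  = 0.0400 + 0.2400 + 0.0800 = 0.3600

0.3600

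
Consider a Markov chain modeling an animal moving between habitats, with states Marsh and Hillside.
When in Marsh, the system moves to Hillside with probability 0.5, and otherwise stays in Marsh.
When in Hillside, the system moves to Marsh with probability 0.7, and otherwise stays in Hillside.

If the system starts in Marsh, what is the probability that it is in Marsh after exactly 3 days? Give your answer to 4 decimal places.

Propagate the distribution vector 3 days from Marsh.
After 0 days: (1.0000, 0.0000)
After 1 day: (0.5000, 0.5000)
After 2 days: (0.6000, 0.4000)
After 3 days: (0.5800, 0.4200)
P(in Marsh after 3 days) = 0.5800

0.5800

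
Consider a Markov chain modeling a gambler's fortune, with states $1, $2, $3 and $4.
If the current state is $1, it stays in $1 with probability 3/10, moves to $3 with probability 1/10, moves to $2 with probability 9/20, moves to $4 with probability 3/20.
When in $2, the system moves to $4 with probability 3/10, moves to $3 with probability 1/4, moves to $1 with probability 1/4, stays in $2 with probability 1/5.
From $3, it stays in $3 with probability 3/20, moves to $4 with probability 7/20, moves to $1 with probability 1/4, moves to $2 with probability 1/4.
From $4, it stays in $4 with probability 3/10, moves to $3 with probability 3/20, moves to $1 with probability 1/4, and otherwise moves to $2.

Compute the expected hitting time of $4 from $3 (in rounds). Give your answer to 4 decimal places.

Let t(s) be the expected number of rounds to first reach $4 from state s, with t($4) = 0. Conditioning on the first round:
t($1) = 1 + 0.3·t($1) + 0.45·t($2) + 0.1·t($3)
t($2) = 1 + 0.25·t($1) + 0.2·t($2) + 0.25·t($3)
t($3) = 1 + 0.25·t($1) + 0.25·t($2) + 0.15·t($3)
Solving: t($1) = 4.3136, t($2) = 3.7024, t($3) = 3.5341.
Expected rounds from $3 to $4: 3.5341.

3.5341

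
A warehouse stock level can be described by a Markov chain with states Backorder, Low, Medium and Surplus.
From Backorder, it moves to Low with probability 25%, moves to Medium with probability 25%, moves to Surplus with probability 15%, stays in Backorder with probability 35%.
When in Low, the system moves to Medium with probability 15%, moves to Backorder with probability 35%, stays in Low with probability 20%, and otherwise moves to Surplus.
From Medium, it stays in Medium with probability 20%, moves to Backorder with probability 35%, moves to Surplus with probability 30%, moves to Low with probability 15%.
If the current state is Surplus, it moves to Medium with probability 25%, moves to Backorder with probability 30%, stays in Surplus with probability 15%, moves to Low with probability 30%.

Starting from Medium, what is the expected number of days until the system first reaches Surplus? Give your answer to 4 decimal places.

4.0404

Let t(s) be the expected number of days to first reach Surplus from state s, with t(Surplus) = 0. Conditioning on the first day:
t(Backorder) = 1 + 0.35·t(Backorder) + 0.25·t(Low) + 0.25·t(Medium)
t(Low) = 1 + 0.35·t(Backorder) + 0.2·t(Low) + 0.15·t(Medium)
t(Medium) = 1 + 0.35·t(Backorder) + 0.15·t(Low) + 0.2·t(Medium)
Solving: t(Backorder) = 4.6465, t(Low) = 4.0404, t(Medium) = 4.0404.
Expected days from Medium to Surplus: 4.0404.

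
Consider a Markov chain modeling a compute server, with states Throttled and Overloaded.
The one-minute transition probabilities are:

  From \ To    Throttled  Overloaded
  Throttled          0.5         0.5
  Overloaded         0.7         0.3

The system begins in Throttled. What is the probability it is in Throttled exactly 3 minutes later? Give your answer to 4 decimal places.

0.5800

Propagate the distribution vector 3 minutes from Throttled.
After 0 minutes: (1.0000, 0.0000)
After 1 minute: (0.5000, 0.5000)
After 2 minutes: (0.6000, 0.4000)
After 3 minutes: (0.5800, 0.4200)
P(in Throttled after 3 minutes) = 0.5800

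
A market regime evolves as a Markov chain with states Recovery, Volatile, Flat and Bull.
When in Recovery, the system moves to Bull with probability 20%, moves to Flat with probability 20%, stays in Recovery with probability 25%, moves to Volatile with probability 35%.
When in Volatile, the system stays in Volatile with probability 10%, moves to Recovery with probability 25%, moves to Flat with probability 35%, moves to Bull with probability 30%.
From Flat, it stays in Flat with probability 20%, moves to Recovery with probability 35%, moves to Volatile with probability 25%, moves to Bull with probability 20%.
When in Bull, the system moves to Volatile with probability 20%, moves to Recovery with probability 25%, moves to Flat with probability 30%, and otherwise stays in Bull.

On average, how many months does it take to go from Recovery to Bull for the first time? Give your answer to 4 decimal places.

4.4231

Let t(s) be the expected number of months to first reach Bull from state s, with t(Bull) = 0. Conditioning on the first month:
t(Recovery) = 1 + 0.25·t(Recovery) + 0.35·t(Volatile) + 0.2·t(Flat)
t(Volatile) = 1 + 0.25·t(Recovery) + 0.1·t(Volatile) + 0.35·t(Flat)
t(Flat) = 1 + 0.35·t(Recovery) + 0.25·t(Volatile) + 0.2·t(Flat)
Solving: t(Recovery) = 4.4231, t(Volatile) = 4.0734, t(Flat) = 4.4580.
Expected months from Recovery to Bull: 4.4231.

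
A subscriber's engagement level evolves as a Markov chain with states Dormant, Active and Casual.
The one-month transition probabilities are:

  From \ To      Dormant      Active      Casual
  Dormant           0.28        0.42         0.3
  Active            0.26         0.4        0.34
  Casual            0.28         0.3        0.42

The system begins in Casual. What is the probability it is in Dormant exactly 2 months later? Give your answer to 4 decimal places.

0.2740

Sum over the intermediate state after 1 month:
P = P(Casual→Dormant)·P(Dormant→Dormant) + P(Casual→Active)·P(Active→Dormant) + P(Casual→Casual)·P(Casual→Dormant)
  = 0.28×0.28 + 0.3×0.26 + 0.42×0.28
  = 0.0784 + 0.0780 + 0.1176 = 0.2740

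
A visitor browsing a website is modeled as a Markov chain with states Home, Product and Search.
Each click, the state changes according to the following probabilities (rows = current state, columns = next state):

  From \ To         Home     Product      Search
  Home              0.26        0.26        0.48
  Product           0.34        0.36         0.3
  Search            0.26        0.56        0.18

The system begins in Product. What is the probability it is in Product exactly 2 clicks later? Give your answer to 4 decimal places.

Sum over the intermediate state after 1 click:
P = P(Product→Home)·P(Home→Product) + P(Product→Product)·P(Product→Product) + P(Product→Search)·P(Search→Product)
  = 0.34×0.26 + 0.36×0.36 + 0.3×0.56
  = 0.0884 + 0.1296 + 0.1680 = 0.3860

0.3860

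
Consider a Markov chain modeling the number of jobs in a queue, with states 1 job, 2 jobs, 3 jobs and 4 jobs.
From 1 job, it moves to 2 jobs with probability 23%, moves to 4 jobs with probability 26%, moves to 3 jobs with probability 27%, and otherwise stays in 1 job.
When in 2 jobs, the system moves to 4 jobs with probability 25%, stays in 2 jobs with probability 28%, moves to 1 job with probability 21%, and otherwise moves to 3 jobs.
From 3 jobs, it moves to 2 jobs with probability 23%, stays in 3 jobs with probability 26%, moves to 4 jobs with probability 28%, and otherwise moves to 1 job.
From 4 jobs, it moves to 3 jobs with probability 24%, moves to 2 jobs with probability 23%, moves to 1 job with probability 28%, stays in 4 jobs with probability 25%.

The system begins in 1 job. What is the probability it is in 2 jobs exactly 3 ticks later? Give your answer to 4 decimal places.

0.2421

Propagate the distribution vector 3 ticks from 1 job.
After 0 ticks: (1.0000, 0.0000, 0.0000, 0.0000)
After 1 tick: (0.2400, 0.2300, 0.2700, 0.2600)
After 2 ticks: (0.2408, 0.2415, 0.2572, 0.2605)
After 3 ticks: (0.2406, 0.2421, 0.2572, 0.2601)
P(in 2 jobs after 3 ticks) = 0.2421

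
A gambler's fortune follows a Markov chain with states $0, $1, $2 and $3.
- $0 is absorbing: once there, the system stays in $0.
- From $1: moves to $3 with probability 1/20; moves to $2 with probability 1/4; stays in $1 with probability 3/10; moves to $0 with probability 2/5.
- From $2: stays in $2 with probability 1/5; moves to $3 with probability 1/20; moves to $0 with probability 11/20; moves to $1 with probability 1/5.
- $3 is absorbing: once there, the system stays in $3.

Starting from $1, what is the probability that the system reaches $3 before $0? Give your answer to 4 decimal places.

Let h(s) be the probability of absorption at $3 starting from transient state s. Then h($3) = 1 and h($0) = 0. By first-step analysis:
h($1) = 0.4·0 + 0.3·h($1) + 0.25·h($2) + 0.05·1
h($2) = 0.55·0 + 0.2·h($1) + 0.2·h($2) + 0.05·1
Solving: h($1) = 0.1029, h($2) = 0.0882.
Starting from $1, the probability is 0.1029.

0.1029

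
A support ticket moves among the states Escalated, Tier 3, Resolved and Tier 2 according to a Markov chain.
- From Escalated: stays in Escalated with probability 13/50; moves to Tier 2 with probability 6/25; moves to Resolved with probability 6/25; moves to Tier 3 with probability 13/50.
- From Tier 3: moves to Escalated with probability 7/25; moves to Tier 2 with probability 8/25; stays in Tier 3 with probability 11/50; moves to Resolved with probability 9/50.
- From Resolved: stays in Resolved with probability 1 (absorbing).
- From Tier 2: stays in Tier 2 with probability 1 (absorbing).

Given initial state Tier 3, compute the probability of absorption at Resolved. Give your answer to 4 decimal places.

Let h(s) be the probability of absorption at Resolved starting from transient state s. Then h(Resolved) = 1 and h(Tier 2) = 0. By first-step analysis:
h(Escalated) = 0.26·h(Escalated) + 0.26·h(Tier 3) + 0.24·1 + 0.24·0
h(Tier 3) = 0.28·h(Escalated) + 0.22·h(Tier 3) + 0.18·1 + 0.32·0
Solving: h(Escalated) = 0.4639, h(Tier 3) = 0.3973.
Starting from Tier 3, the probability is 0.3973.

0.3973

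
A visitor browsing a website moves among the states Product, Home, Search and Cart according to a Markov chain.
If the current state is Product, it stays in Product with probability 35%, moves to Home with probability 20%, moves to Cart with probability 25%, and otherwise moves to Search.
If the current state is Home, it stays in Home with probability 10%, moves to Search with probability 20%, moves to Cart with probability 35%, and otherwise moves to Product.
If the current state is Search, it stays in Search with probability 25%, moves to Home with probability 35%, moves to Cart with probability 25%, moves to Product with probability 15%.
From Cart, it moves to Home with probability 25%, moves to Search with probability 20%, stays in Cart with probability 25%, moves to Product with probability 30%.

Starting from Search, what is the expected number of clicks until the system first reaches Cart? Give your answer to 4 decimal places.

3.6364

Let t(s) be the expected number of clicks to first reach Cart from state s, with t(Cart) = 0. Conditioning on the first click:
t(Product) = 1 + 0.35·t(Product) + 0.2·t(Home) + 0.2·t(Search)
t(Home) = 1 + 0.35·t(Product) + 0.1·t(Home) + 0.2·t(Search)
t(Search) = 1 + 0.15·t(Product) + 0.35·t(Home) + 0.25·t(Search)
Solving: t(Product) = 3.6893, t(Home) = 3.3539, t(Search) = 3.6364.
Expected clicks from Search to Cart: 3.6364.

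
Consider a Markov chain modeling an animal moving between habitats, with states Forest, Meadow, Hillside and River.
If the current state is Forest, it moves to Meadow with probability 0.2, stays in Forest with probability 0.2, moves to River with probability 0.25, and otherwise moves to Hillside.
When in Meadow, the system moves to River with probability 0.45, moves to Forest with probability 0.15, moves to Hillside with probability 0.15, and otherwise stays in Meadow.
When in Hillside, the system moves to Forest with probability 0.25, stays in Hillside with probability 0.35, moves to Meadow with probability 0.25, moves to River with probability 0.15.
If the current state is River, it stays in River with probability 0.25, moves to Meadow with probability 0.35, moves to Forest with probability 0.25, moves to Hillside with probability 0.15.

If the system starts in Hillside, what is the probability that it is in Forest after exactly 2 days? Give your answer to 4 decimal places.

Propagate the distribution vector 2 days from Hillside.
After 0 days: (0.0000, 0.0000, 1.0000, 0.0000)
After 1 day: (0.2500, 0.2500, 0.3500, 0.1500)
After 2 days: (0.2125, 0.2525, 0.2700, 0.2650)
P(in Forest after 2 days) = 0.2125

0.2125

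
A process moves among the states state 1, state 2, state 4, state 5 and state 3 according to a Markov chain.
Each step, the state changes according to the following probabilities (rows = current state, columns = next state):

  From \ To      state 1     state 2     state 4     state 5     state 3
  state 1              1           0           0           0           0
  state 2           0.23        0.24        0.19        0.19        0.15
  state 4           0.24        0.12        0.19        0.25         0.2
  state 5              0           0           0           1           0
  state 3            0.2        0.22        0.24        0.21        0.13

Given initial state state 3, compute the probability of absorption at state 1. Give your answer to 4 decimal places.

Let h(s) be the probability of absorption at state 1 starting from transient state s. Then h(state 1) = 1 and h(state 5) = 0. By first-step analysis:
h(state 2) = 0.23·1 + 0.24·h(state 2) + 0.19·h(state 4) + 0.19·0 + 0.15·h(state 3)
h(state 4) = 0.24·1 + 0.12·h(state 2) + 0.19·h(state 4) + 0.25·0 + 0.2·h(state 3)
h(state 3) = 0.2·1 + 0.22·h(state 2) + 0.24·h(state 4) + 0.21·0 + 0.13·h(state 3)
Solving: h(state 2) = 0.5258, h(state 4) = 0.4977, h(state 3) = 0.5001.
Starting from state 3, the probability is 0.5001.

0.5001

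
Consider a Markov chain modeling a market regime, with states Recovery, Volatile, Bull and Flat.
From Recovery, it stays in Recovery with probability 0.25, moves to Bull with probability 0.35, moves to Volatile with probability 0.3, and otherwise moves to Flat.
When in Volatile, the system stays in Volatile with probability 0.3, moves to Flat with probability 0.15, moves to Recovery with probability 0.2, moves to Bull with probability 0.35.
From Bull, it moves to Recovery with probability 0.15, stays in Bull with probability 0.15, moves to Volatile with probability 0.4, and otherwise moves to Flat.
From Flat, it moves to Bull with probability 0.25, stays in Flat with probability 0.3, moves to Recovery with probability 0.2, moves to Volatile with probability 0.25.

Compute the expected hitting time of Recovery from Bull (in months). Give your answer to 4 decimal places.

5.5865

Let t(s) be the expected number of months to first reach Recovery from state s, with t(Recovery) = 0. Conditioning on the first month:
t(Volatile) = 1 + 0.3·t(Volatile) + 0.35·t(Bull) + 0.15·t(Flat)
t(Bull) = 1 + 0.4·t(Volatile) + 0.15·t(Bull) + 0.3·t(Flat)
t(Flat) = 1 + 0.25·t(Volatile) + 0.25·t(Bull) + 0.3·t(Flat)
Solving: t(Volatile) = 5.3662, t(Bull) = 5.5865, t(Flat) = 5.3402.
Expected months from Bull to Recovery: 5.5865.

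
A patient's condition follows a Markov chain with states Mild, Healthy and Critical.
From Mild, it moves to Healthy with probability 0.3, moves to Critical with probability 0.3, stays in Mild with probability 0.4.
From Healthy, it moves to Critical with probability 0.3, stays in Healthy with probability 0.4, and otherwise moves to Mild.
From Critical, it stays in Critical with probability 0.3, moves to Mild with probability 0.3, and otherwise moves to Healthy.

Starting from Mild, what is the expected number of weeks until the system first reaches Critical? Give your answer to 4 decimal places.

Let t(s) be the expected number of weeks to first reach Critical from state s, with t(Critical) = 0. Conditioning on the first week:
t(Mild) = 1 + 0.4·t(Mild) + 0.3·t(Healthy)
t(Healthy) = 1 + 0.3·t(Mild) + 0.4·t(Healthy)
Solving: t(Mild) = 3.3333, t(Healthy) = 3.3333.
Expected weeks from Mild to Critical: 3.3333.

3.3333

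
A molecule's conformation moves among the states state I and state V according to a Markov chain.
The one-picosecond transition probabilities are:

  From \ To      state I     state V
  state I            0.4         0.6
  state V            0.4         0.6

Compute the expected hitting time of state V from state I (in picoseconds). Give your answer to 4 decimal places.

1.6667

Let t(s) be the expected number of picoseconds to first reach state V from state s, with t(state V) = 0. Conditioning on the first picosecond:
t(state I) = 1 + 0.4·t(state I)
Solving: t(state I) = 1.6667.
Expected picoseconds from state I to state V: 1.6667.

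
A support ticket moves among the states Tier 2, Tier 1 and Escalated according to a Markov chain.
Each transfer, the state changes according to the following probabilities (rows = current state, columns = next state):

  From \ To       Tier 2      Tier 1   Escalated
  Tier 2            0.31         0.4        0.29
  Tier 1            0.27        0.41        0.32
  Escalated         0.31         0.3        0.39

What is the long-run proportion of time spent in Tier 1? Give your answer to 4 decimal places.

Let the stationary distribution be π with π = πP and π_1 + π_2 + π_3 = 1.
π_1 = 0.31·π_1 + 0.27·π_2 + 0.31·π_3
π_2 = 0.4·π_1 + 0.41·π_2 + 0.3·π_3
Solving with the normalization constraint gives π = (0.2952, 0.3702, 0.3346).
So the stationary probability of Tier 1 is 0.3702.

0.3702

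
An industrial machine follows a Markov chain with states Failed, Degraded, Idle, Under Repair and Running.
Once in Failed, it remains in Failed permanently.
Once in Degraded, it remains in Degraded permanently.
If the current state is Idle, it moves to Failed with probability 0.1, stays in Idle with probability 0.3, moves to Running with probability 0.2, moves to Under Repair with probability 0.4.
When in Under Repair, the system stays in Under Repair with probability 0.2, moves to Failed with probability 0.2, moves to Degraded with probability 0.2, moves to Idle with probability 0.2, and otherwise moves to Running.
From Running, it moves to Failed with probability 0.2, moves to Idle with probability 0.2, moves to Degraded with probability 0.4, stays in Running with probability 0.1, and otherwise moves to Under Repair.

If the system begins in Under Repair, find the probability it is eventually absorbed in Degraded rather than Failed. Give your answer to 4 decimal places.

Let h(s) be the probability of absorption at Degraded starting from transient state s. Then h(Degraded) = 1 and h(Failed) = 0. By first-step analysis:
h(Idle) = 0.1·0 + 0.3·h(Idle) + 0.4·h(Under Repair) + 0.2·h(Running)
h(Under Repair) = 0.2·0 + 0.2·1 + 0.2·h(Idle) + 0.2·h(Under Repair) + 0.2·h(Running)
h(Running) = 0.2·0 + 0.4·1 + 0.2·h(Idle) + 0.1·h(Under Repair) + 0.1·h(Running)
Solving: h(Idle) = 0.4699, h(Under Repair) = 0.5191, h(Running) = 0.6066.
Starting from Under Repair, the probability is 0.5191.

0.5191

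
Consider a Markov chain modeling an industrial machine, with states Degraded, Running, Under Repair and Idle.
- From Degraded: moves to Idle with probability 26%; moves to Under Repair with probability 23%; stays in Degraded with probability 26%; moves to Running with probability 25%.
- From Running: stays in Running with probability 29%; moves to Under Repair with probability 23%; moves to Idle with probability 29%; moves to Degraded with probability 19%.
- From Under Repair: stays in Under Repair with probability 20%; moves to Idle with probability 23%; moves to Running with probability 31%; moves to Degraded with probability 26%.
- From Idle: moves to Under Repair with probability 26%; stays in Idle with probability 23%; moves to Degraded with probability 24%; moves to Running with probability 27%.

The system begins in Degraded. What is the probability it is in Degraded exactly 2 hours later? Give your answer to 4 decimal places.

0.2373

Propagate the distribution vector 2 hours from Degraded.
After 0 hours: (1.0000, 0.0000, 0.0000, 0.0000)
After 1 hour: (0.2600, 0.2500, 0.2300, 0.2600)
After 2 hours: (0.2373, 0.2790, 0.2309, 0.2528)
P(in Degraded after 2 hours) = 0.2373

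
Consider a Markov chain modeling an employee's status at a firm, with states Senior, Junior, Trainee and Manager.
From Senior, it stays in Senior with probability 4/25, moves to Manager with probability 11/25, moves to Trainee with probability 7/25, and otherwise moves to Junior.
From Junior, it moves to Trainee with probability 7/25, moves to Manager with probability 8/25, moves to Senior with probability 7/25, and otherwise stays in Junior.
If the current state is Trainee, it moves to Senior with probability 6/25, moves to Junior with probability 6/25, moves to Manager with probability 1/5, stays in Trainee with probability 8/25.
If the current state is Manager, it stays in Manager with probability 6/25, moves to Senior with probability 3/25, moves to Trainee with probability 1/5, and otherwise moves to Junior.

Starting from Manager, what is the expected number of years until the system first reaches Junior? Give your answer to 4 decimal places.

Let t(s) be the expected number of years to first reach Junior from state s, with t(Junior) = 0. Conditioning on the first year:
t(Senior) = 1 + 0.16·t(Senior) + 0.28·t(Trainee) + 0.44·t(Manager)
t(Trainee) = 1 + 0.24·t(Senior) + 0.32·t(Trainee) + 0.2·t(Manager)
t(Manager) = 1 + 0.12·t(Senior) + 0.2·t(Trainee) + 0.24·t(Manager)
Solving: t(Senior) = 3.9651, t(Trainee) = 3.7298, t(Manager) = 2.9234.
Expected years from Manager to Junior: 2.9234.

2.9234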